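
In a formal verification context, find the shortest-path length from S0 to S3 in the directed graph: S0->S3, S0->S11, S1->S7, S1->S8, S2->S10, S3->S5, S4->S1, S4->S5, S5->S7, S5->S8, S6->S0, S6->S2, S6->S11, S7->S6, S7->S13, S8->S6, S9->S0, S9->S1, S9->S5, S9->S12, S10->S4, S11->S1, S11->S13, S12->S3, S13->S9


BFS layer-by-layer from S0:
  dist 0: {S0}
  dist 1: {S3, S11}
  -> S3 reached at distance 1
Shortest path length = 1

1


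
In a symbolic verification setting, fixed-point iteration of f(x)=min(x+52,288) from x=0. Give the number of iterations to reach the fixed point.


Step 1: x=0, cap=288, increment=52
Step 2: x grows by 52 each step until capped at 288; fixed point is x=288
Step 3: iterations = ceil(288/52) = 6

6


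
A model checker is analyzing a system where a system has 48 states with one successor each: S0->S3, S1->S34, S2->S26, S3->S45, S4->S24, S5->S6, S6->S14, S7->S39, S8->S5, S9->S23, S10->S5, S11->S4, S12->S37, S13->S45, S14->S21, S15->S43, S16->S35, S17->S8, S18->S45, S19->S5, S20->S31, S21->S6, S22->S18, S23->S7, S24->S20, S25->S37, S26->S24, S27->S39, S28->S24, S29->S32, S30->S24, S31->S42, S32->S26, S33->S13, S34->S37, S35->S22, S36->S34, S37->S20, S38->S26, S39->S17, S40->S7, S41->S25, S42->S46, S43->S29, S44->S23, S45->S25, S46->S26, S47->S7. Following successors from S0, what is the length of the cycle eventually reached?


Trace from S0 until a state repeats:
  S0 -> S3 -> S45 -> S25 -> S37 -> S20 -> S31 -> S42 -> S46 -> S26 -> S24 -> S20
S20 first seen at step 5, revisited at step 11.
Cycle length = 11 - 5 = 6

6


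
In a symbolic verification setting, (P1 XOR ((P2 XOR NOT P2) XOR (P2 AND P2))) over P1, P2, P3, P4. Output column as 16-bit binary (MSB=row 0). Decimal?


Formula: (P1 XOR ((P2 XOR NOT P2) XOR (P2 AND P2))) over P1, P2, P3, P4 (16 rows)
Evaluate each row (bits = P1,P2,P3,P4, MSB first):
  row 0 [0000]: (0 XOR ((0 XOR NOT 0) XOR (0 AND 0))) -> 1
  row 1 [0001]: (0 XOR ((0 XOR NOT 0) XOR (0 AND 0))) -> 1
  row 2 [0010]: (0 XOR ((0 XOR NOT 0) XOR (0 AND 0))) -> 1
  row 3 [0011]: (0 XOR ((0 XOR NOT 0) XOR (0 AND 0))) -> 1
  row 4 [0100]: (0 XOR ((1 XOR NOT 1) XOR (1 AND 1))) -> 0
  row 5 [0101]: (0 XOR ((1 XOR NOT 1) XOR (1 AND 1))) -> 0
  row 6 [0110]: (0 XOR ((1 XOR NOT 1) XOR (1 AND 1))) -> 0
  row 7 [0111]: (0 XOR ((1 XOR NOT 1) XOR (1 AND 1))) -> 0
  row 8 [1000]: (1 XOR ((0 XOR NOT 0) XOR (0 AND 0))) -> 0
  row 9 [1001]: (1 XOR ((0 XOR NOT 0) XOR (0 AND 0))) -> 0
  row 10 [1010]: (1 XOR ((0 XOR NOT 0) XOR (0 AND 0))) -> 0
  row 11 [1011]: (1 XOR ((0 XOR NOT 0) XOR (0 AND 0))) -> 0
  row 12 [1100]: (1 XOR ((1 XOR NOT 1) XOR (1 AND 1))) -> 1
  row 13 [1101]: (1 XOR ((1 XOR NOT 1) XOR (1 AND 1))) -> 1
  row 14 [1110]: (1 XOR ((1 XOR NOT 1) XOR (1 AND 1))) -> 1
  row 15 [1111]: (1 XOR ((1 XOR NOT 1) XOR (1 AND 1))) -> 1
Full result column, 4 rows per line (P1,P2 fixed per line; P3,P4 runs 00..11 left to right):
  rows 0-3 [P1,P2=00]: 1111  = hex F
  rows 4-7 [P1,P2=01]: 0000  = hex 0
  rows 8-11 [P1,P2=10]: 0000  = hex 0
  rows 12-15 [P1,P2=11]: 1111  = hex F
Output column (row 0 .. row 15) = 1111000000001111
Output column grouped in 4s = 1111 0000 0000 1111 = 0xF00F
Convert to decimal digit by digit (value = value*16 + digit):
  F -> 15
  15*16 + 0 = 240
  240*16 + 0 = 3840
  3840*16 + 15 (F) = 61455
Decimal = 61455

61455


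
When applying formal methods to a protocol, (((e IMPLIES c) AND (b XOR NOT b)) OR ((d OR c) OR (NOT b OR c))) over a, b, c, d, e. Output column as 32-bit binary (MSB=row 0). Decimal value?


Formula: (((e IMPLIES c) AND (b XOR NOT b)) OR ((d OR c) OR (NOT b OR c))) over a, b, c, d, e (32 rows)
Evaluate each row (bits = a,b,c,d,e, MSB first):
  row 0 [00000]: (((0 IMPLIES 0) AND (0 XOR NOT 0)) OR ((0 OR 0) OR (NOT 0 OR 0))) -> 1
  row 1 [00001]: (((1 IMPLIES 0) AND (0 XOR NOT 0)) OR ((0 OR 0) OR (NOT 0 OR 0))) -> 1
  row 2 [00010]: (((0 IMPLIES 0) AND (0 XOR NOT 0)) OR ((1 OR 0) OR (NOT 0 OR 0))) -> 1
  row 3 [00011]: (((1 IMPLIES 0) AND (0 XOR NOT 0)) OR ((1 OR 0) OR (NOT 0 OR 0))) -> 1
  row 4 [00100]: (((0 IMPLIES 1) AND (0 XOR NOT 0)) OR ((0 OR 1) OR (NOT 0 OR 1))) -> 1
  row 5 [00101]: (((1 IMPLIES 1) AND (0 XOR NOT 0)) OR ((0 OR 1) OR (NOT 0 OR 1))) -> 1
  row 6 [00110]: (((0 IMPLIES 1) AND (0 XOR NOT 0)) OR ((1 OR 1) OR (NOT 0 OR 1))) -> 1
  row 7 [00111]: (((1 IMPLIES 1) AND (0 XOR NOT 0)) OR ((1 OR 1) OR (NOT 0 OR 1))) -> 1
  row 8 [01000]: (((0 IMPLIES 0) AND (1 XOR NOT 1)) OR ((0 OR 0) OR (NOT 1 OR 0))) -> 1
  row 9 [01001]: (((1 IMPLIES 0) AND (1 XOR NOT 1)) OR ((0 OR 0) OR (NOT 1 OR 0))) -> 0
  row 10 [01010]: (((0 IMPLIES 0) AND (1 XOR NOT 1)) OR ((1 OR 0) OR (NOT 1 OR 0))) -> 1
  row 11 [01011]: (((1 IMPLIES 0) AND (1 XOR NOT 1)) OR ((1 OR 0) OR (NOT 1 OR 0))) -> 1
  row 12 [01100]: (((0 IMPLIES 1) AND (1 XOR NOT 1)) OR ((0 OR 1) OR (NOT 1 OR 1))) -> 1
  row 13 [01101]: (((1 IMPLIES 1) AND (1 XOR NOT 1)) OR ((0 OR 1) OR (NOT 1 OR 1))) -> 1
  row 14 [01110]: (((0 IMPLIES 1) AND (1 XOR NOT 1)) OR ((1 OR 1) OR (NOT 1 OR 1))) -> 1
  row 15 [01111]: (((1 IMPLIES 1) AND (1 XOR NOT 1)) OR ((1 OR 1) OR (NOT 1 OR 1))) -> 1
  row 16 [10000]: (((0 IMPLIES 0) AND (0 XOR NOT 0)) OR ((0 OR 0) OR (NOT 0 OR 0))) -> 1
  row 17 [10001]: (((1 IMPLIES 0) AND (0 XOR NOT 0)) OR ((0 OR 0) OR (NOT 0 OR 0))) -> 1
  row 18 [10010]: (((0 IMPLIES 0) AND (0 XOR NOT 0)) OR ((1 OR 0) OR (NOT 0 OR 0))) -> 1
  row 19 [10011]: (((1 IMPLIES 0) AND (0 XOR NOT 0)) OR ((1 OR 0) OR (NOT 0 OR 0))) -> 1
  row 20 [10100]: (((0 IMPLIES 1) AND (0 XOR NOT 0)) OR ((0 OR 1) OR (NOT 0 OR 1))) -> 1
  row 21 [10101]: (((1 IMPLIES 1) AND (0 XOR NOT 0)) OR ((0 OR 1) OR (NOT 0 OR 1))) -> 1
  row 22 [10110]: (((0 IMPLIES 1) AND (0 XOR NOT 0)) OR ((1 OR 1) OR (NOT 0 OR 1))) -> 1
  row 23 [10111]: (((1 IMPLIES 1) AND (0 XOR NOT 0)) OR ((1 OR 1) OR (NOT 0 OR 1))) -> 1
  row 24 [11000]: (((0 IMPLIES 0) AND (1 XOR NOT 1)) OR ((0 OR 0) OR (NOT 1 OR 0))) -> 1
  row 25 [11001]: (((1 IMPLIES 0) AND (1 XOR NOT 1)) OR ((0 OR 0) OR (NOT 1 OR 0))) -> 0
  row 26 [11010]: (((0 IMPLIES 0) AND (1 XOR NOT 1)) OR ((1 OR 0) OR (NOT 1 OR 0))) -> 1
  row 27 [11011]: (((1 IMPLIES 0) AND (1 XOR NOT 1)) OR ((1 OR 0) OR (NOT 1 OR 0))) -> 1
  row 28 [11100]: (((0 IMPLIES 1) AND (1 XOR NOT 1)) OR ((0 OR 1) OR (NOT 1 OR 1))) -> 1
  row 29 [11101]: (((1 IMPLIES 1) AND (1 XOR NOT 1)) OR ((0 OR 1) OR (NOT 1 OR 1))) -> 1
  row 30 [11110]: (((0 IMPLIES 1) AND (1 XOR NOT 1)) OR ((1 OR 1) OR (NOT 1 OR 1))) -> 1
  row 31 [11111]: (((1 IMPLIES 1) AND (1 XOR NOT 1)) OR ((1 OR 1) OR (NOT 1 OR 1))) -> 1
Full result column, 4 rows per line (a,b,c fixed per line; d,e runs 00..11 left to right):
  rows 0-3 [a,b,c=000]: 1111  = hex F
  rows 4-7 [a,b,c=001]: 1111  = hex F
  rows 8-11 [a,b,c=010]: 1011  = hex B
  rows 12-15 [a,b,c=011]: 1111  = hex F
  rows 16-19 [a,b,c=100]: 1111  = hex F
  rows 20-23 [a,b,c=101]: 1111  = hex F
  rows 24-27 [a,b,c=110]: 1011  = hex B
  rows 28-31 [a,b,c=111]: 1111  = hex F
Output column (row 0 .. row 31) = 11111111101111111111111110111111
Output column grouped in 4s = 1111 1111 1011 1111 1111 1111 1011 1111 = 0xFFBFFFBF
Convert to decimal digit by digit (value = value*16 + digit):
  F -> 15
  15*16 + 15 (F) = 255
  255*16 + 11 (B) = 4091
  4091*16 + 15 (F) = 65471
  65471*16 + 15 (F) = 1047551
  1047551*16 + 15 (F) = 16760831
  16760831*16 + 11 (B) = 268173307
  268173307*16 + 15 (F) = 4290772927
Decimal = 4290772927

4290772927


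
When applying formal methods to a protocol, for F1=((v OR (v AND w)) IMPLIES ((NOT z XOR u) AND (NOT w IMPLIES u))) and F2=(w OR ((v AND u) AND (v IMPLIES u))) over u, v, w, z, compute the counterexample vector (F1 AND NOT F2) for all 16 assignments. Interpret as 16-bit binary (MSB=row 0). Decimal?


F1 = ((v OR (v AND w)) IMPLIES ((NOT z XOR u) AND (NOT w IMPLIES u)))
F2 = (w OR ((v AND u) AND (v IMPLIES u)))
Counterexample to F1=>F2 is where F1=1 and F2=0.
Evaluate each row (bits = u,v,w,z, MSB first):
  row 0 [0000]: F1=1 F2=0 -> F1&~F2 -> 1
  row 1 [0001]: F1=1 F2=0 -> F1&~F2 -> 1
  row 2 [0010]: F1=1 F2=1 -> F1&~F2 -> 0
  row 3 [0011]: F1=1 F2=1 -> F1&~F2 -> 0
  row 4 [0100]: F1=0 F2=0 -> F1&~F2 -> 0
  row 5 [0101]: F1=0 F2=0 -> F1&~F2 -> 0
  row 6 [0110]: F1=1 F2=1 -> F1&~F2 -> 0
  row 7 [0111]: F1=0 F2=1 -> F1&~F2 -> 0
  row 8 [1000]: F1=1 F2=0 -> F1&~F2 -> 1
  row 9 [1001]: F1=1 F2=0 -> F1&~F2 -> 1
  row 10 [1010]: F1=1 F2=1 -> F1&~F2 -> 0
  row 11 [1011]: F1=1 F2=1 -> F1&~F2 -> 0
  row 12 [1100]: F1=0 F2=1 -> F1&~F2 -> 0
  row 13 [1101]: F1=1 F2=1 -> F1&~F2 -> 0
  row 14 [1110]: F1=0 F2=1 -> F1&~F2 -> 0
  row 15 [1111]: F1=1 F2=1 -> F1&~F2 -> 0
Full result column, 4 rows per line (u,v fixed per line; w,z runs 00..11 left to right):
  rows 0-3 [u,v=00]: 1100  = hex C
  rows 4-7 [u,v=01]: 0000  = hex 0
  rows 8-11 [u,v=10]: 1100  = hex C
  rows 12-15 [u,v=11]: 0000  = hex 0
Counterexample vector (row 0 .. row 15) = 1100000011000000
Output column grouped in 4s = 1100 0000 1100 0000 = 0xC0C0
Convert to decimal digit by digit (value = value*16 + digit):
  C -> 12
  12*16 + 0 = 192
  192*16 + 12 (C) = 3084
  3084*16 + 0 = 49344
Decimal = 49344

49344


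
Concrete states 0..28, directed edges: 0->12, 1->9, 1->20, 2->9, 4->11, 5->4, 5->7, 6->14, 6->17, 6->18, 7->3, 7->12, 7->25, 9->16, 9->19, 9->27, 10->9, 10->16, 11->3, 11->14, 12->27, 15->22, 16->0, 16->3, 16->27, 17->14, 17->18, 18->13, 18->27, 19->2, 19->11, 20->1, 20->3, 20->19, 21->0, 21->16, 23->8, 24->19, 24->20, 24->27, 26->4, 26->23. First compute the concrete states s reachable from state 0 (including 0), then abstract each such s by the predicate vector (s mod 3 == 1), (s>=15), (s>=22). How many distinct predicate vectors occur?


BFS from 0:
Concrete reachable: {0, 12, 27}
Abstract via predicates (s mod 3 == 1), (s>=15), (s>=22):
  (0,0,0) <- {0, 12}
  (0,1,1) <- {27}
Distinct abstract states = 2

2


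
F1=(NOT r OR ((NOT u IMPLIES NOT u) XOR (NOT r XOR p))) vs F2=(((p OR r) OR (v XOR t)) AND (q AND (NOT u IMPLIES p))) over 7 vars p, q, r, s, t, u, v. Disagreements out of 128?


F1 = (NOT r OR ((NOT u IMPLIES NOT u) XOR (NOT r XOR p)))
F2 = (((p OR r) OR (v XOR t)) AND (q AND (NOT u IMPLIES p)))
Evaluate both on each of 128 rows (bits = p,q,r,s,t,u,v):
  row 0 [0000000]: F1=1 F2=0 (differ) -> 1
  row 1 [0000001]: F1=1 F2=0 (differ) -> 1
  row 2 [0000010]: F1=1 F2=0 (differ) -> 1
  row 3 [0000011]: F1=1 F2=0 (differ) -> 1
  row 4 [0000100]: F1=1 F2=0 (differ) -> 1
  (every remaining row is evaluated the same way; all 128 results are listed next)
Full result column, 8 rows per line (p,q,r,s fixed per line; t,u,v runs 000..111 left to right):
  rows 0-7 [p,q,r,s=0000]: 11111111  (ones: 8)
  rows 8-15 [p,q,r,s=0001]: 11111111  (ones: 8)
  rows 16-23 [p,q,r,s=0010]: 11111111  (ones: 8)
  rows 24-31 [p,q,r,s=0011]: 11111111  (ones: 8)
  rows 32-39 [p,q,r,s=0100]: 11101101  (ones: 6)
  rows 40-47 [p,q,r,s=0101]: 11101101  (ones: 6)
  rows 48-55 [p,q,r,s=0110]: 11001100  (ones: 4)
  rows 56-63 [p,q,r,s=0111]: 11001100  (ones: 4)
  rows 64-71 [p,q,r,s=1000]: 11111111  (ones: 8)
  rows 72-79 [p,q,r,s=1001]: 11111111  (ones: 8)
  rows 80-87 [p,q,r,s=1010]: 00000000  (ones: 0)
  rows 88-95 [p,q,r,s=1011]: 00000000  (ones: 0)
  rows 96-103 [p,q,r,s=1100]: 00000000  (ones: 0)
  rows 104-111 [p,q,r,s=1101]: 00000000  (ones: 0)
  rows 112-119 [p,q,r,s=1110]: 11111111  (ones: 8)
  rows 120-127 [p,q,r,s=1111]: 11111111  (ones: 8)
Disagreements = 8+8+8+8+6+6+4+4+8+8+0+0+0+0+8+8 = 84

84


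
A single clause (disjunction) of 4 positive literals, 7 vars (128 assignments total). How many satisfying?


Step 1: Total=2^7=128
Step 2: Unsat when all 4 false: 2^3=8
Step 3: Sat=128-8=120

120


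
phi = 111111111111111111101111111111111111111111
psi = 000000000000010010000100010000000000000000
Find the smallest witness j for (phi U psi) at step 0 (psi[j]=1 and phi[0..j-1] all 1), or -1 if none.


(phi U psi) at 0: need smallest j with psi[j]=1 and phi[i]=1 for all i in [0,j).
Scan from step 0:
  step 0: phi=1, psi=0 -> continue
  step 1: phi=1, psi=0 -> continue
  step 2: phi=1, psi=0 -> continue
  step 3: phi=1, psi=0 -> continue
  step 13: psi=1 and phi held for [0,13) -> witness found
Witness step = 13

13


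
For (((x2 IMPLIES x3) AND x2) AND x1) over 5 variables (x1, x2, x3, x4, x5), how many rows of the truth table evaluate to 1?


Formula: (((x2 IMPLIES x3) AND x2) AND x1) over 5 vars (32 rows)
Evaluate each row (x1, x2, x3, x4, x5 as bits, MSB first):
  row 0 [00000]: (((0 IMPLIES 0) AND 0) AND 0) -> 0
  row 1 [00001]: (((0 IMPLIES 0) AND 0) AND 0) -> 0
  row 2 [00010]: (((0 IMPLIES 0) AND 0) AND 0) -> 0
  row 3 [00011]: (((0 IMPLIES 0) AND 0) AND 0) -> 0
  row 4 [00100]: (((0 IMPLIES 1) AND 0) AND 0) -> 0
  row 5 [00101]: (((0 IMPLIES 1) AND 0) AND 0) -> 0
  row 6 [00110]: (((0 IMPLIES 1) AND 0) AND 0) -> 0
  row 7 [00111]: (((0 IMPLIES 1) AND 0) AND 0) -> 0
  row 8 [01000]: (((1 IMPLIES 0) AND 1) AND 0) -> 0
  row 9 [01001]: (((1 IMPLIES 0) AND 1) AND 0) -> 0
  row 10 [01010]: (((1 IMPLIES 0) AND 1) AND 0) -> 0
  row 11 [01011]: (((1 IMPLIES 0) AND 1) AND 0) -> 0
  row 12 [01100]: (((1 IMPLIES 1) AND 1) AND 0) -> 0
  row 13 [01101]: (((1 IMPLIES 1) AND 1) AND 0) -> 0
  row 14 [01110]: (((1 IMPLIES 1) AND 1) AND 0) -> 0
  row 15 [01111]: (((1 IMPLIES 1) AND 1) AND 0) -> 0
  row 16 [10000]: (((0 IMPLIES 0) AND 0) AND 1) -> 0
  row 17 [10001]: (((0 IMPLIES 0) AND 0) AND 1) -> 0
  row 18 [10010]: (((0 IMPLIES 0) AND 0) AND 1) -> 0
  row 19 [10011]: (((0 IMPLIES 0) AND 0) AND 1) -> 0
  row 20 [10100]: (((0 IMPLIES 1) AND 0) AND 1) -> 0
  row 21 [10101]: (((0 IMPLIES 1) AND 0) AND 1) -> 0
  row 22 [10110]: (((0 IMPLIES 1) AND 0) AND 1) -> 0
  row 23 [10111]: (((0 IMPLIES 1) AND 0) AND 1) -> 0
  row 24 [11000]: (((1 IMPLIES 0) AND 1) AND 1) -> 0
  row 25 [11001]: (((1 IMPLIES 0) AND 1) AND 1) -> 0
  row 26 [11010]: (((1 IMPLIES 0) AND 1) AND 1) -> 0
  row 27 [11011]: (((1 IMPLIES 0) AND 1) AND 1) -> 0
  row 28 [11100]: (((1 IMPLIES 1) AND 1) AND 1) -> 1
  row 29 [11101]: (((1 IMPLIES 1) AND 1) AND 1) -> 1
  row 30 [11110]: (((1 IMPLIES 1) AND 1) AND 1) -> 1
  row 31 [11111]: (((1 IMPLIES 1) AND 1) AND 1) -> 1
Full result column, 8 rows per line (x1,x2 fixed per line; x3,x4,x5 runs 000..111 left to right):
  rows 0-7 [x1,x2=00]: 00000000  (ones: 0)
  rows 8-15 [x1,x2=01]: 00000000  (ones: 0)
  rows 16-23 [x1,x2=10]: 00000000  (ones: 0)
  rows 24-31 [x1,x2=11]: 00001111  (ones: 4)
Count of 1-rows = 0+0+0+4 = 4

4


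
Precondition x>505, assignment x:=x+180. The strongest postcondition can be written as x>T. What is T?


Formula: sp(P, x:=E) = exists old_x. (x = E[old_x/x]) AND P[old_x/x] (old_x is the value of x before the assignment; eliminate old_x by solving x = E[old_x/x] for old_x)
Step 1: Precondition P: x>505, i.e. old_x > 505
Step 2: Assignment gives x = old_x + 180, so old_x = x - 180
Step 3: Substitute into P: x - 180 > 505
Step 4: Simplify: x > 505+180 = 685

685


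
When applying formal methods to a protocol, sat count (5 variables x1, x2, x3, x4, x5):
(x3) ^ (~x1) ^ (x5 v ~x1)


CNF with 3 clauses over 5 vars (32 assignments).
An assignment satisfies CNF iff every clause has >=1 true literal.
Check each row (bits = x1,x2,x3,x4,x5; clause T/F shown):
  row 0 [00000]: clauses=FTT -> 0
  row 1 [00001]: clauses=FTT -> 0
  row 2 [00010]: clauses=FTT -> 0
  row 3 [00011]: clauses=FTT -> 0
  row 4 [00100]: clauses=TTT -> 1
  row 5 [00101]: clauses=TTT -> 1
  row 6 [00110]: clauses=TTT -> 1
  row 7 [00111]: clauses=TTT -> 1
  row 8 [01000]: clauses=FTT -> 0
  row 9 [01001]: clauses=FTT -> 0
  row 10 [01010]: clauses=FTT -> 0
  row 11 [01011]: clauses=FTT -> 0
  row 12 [01100]: clauses=TTT -> 1
  row 13 [01101]: clauses=TTT -> 1
  row 14 [01110]: clauses=TTT -> 1
  row 15 [01111]: clauses=TTT -> 1
  row 16 [10000]: clauses=FFF -> 0
  row 17 [10001]: clauses=FFT -> 0
  row 18 [10010]: clauses=FFF -> 0
  row 19 [10011]: clauses=FFT -> 0
  row 20 [10100]: clauses=TFF -> 0
  row 21 [10101]: clauses=TFT -> 0
  row 22 [10110]: clauses=TFF -> 0
  row 23 [10111]: clauses=TFT -> 0
  row 24 [11000]: clauses=FFF -> 0
  row 25 [11001]: clauses=FFT -> 0
  row 26 [11010]: clauses=FFF -> 0
  row 27 [11011]: clauses=FFT -> 0
  row 28 [11100]: clauses=TFF -> 0
  row 29 [11101]: clauses=TFT -> 0
  row 30 [11110]: clauses=TFF -> 0
  row 31 [11111]: clauses=TFT -> 0
Full result column, 8 rows per line (x1,x2 fixed per line; x3,x4,x5 runs 000..111 left to right):
  rows 0-7 [x1,x2=00]: 00001111  (ones: 4)
  rows 8-15 [x1,x2=01]: 00001111  (ones: 4)
  rows 16-23 [x1,x2=10]: 00000000  (ones: 0)
  rows 24-31 [x1,x2=11]: 00000000  (ones: 0)
Satisfying assignments = 4+4+0+0 = 8

8


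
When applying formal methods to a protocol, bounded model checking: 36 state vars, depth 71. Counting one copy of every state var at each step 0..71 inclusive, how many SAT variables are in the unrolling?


BMC unrolls to depth k, creating one copy of each state var for steps 0..k.
Step count = 71 + 1 = 72 (steps 0 through 71)
Vars per step = 36
Total = 36 * 72 = 2592

2592


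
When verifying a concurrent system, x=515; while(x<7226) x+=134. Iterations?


Step 1: x goes from 515 toward 7226 by 134; the body runs while x<7226, so iterations = ceil((bound-start)/step)
Step 2: Distance=6711
Step 3: ceil(6711/134)=51

51


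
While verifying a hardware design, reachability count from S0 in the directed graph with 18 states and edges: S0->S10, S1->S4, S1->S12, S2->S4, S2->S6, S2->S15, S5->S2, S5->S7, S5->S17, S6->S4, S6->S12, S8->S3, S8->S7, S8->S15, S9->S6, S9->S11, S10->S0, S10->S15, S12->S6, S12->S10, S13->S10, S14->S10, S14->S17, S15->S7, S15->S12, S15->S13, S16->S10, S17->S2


BFS from S0:
  layer 0: {S0}
  layer 1: {S10}
  layer 2: {S15}
  layer 3: {S7, S12, S13}
  layer 4: {S6}
  layer 5: {S4}
Reachable set: {S0, S4, S6, S7, S10, S12, S13, S15}
Count = 8

8


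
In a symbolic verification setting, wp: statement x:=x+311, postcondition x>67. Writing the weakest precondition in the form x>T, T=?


Formula: wp(x:=E, P) = P[E/x] (substitute E for x in postcondition)
Step 1: Postcondition: x>67
Step 2: Substitute x+311 for x: x+311>67
Step 3: Solve for x: x > 67-311 = -244

-244


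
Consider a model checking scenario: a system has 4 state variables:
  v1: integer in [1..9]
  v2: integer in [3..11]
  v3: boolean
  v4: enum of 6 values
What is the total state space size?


State space = product of domain sizes of all variables.
Domain sizes:
  v1 (integer in [1..9]): 9
  v2 (integer in [3..11]): 9
  v3 (boolean): 2
  v4 (enum of 6 values): 6
Product = 9 * 9 * 2 * 6 = 972

972


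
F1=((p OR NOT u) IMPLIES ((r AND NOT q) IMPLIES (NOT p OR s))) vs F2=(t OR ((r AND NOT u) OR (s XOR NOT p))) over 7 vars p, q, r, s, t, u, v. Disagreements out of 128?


F1 = ((p OR NOT u) IMPLIES ((r AND NOT q) IMPLIES (NOT p OR s)))
F2 = (t OR ((r AND NOT u) OR (s XOR NOT p)))
Evaluate both on each of 128 rows (bits = p,q,r,s,t,u,v):
  row 0 [0000000]: F1=1 F2=1 -> 0
  row 1 [0000001]: F1=1 F2=1 -> 0
  row 2 [0000010]: F1=1 F2=1 -> 0
  row 3 [0000011]: F1=1 F2=1 -> 0
  row 4 [0000100]: F1=1 F2=1 -> 0
  (every remaining row is evaluated the same way; all 128 results are listed next)
Full result column, 8 rows per line (p,q,r,s fixed per line; t,u,v runs 000..111 left to right):
  rows 0-7 [p,q,r,s=0000]: 00000000  (ones: 0)
  rows 8-15 [p,q,r,s=0001]: 11110000  (ones: 4)
  rows 16-23 [p,q,r,s=0010]: 00000000  (ones: 0)
  rows 24-31 [p,q,r,s=0011]: 00110000  (ones: 2)
  rows 32-39 [p,q,r,s=0100]: 00000000  (ones: 0)
  rows 40-47 [p,q,r,s=0101]: 11110000  (ones: 4)
  rows 48-55 [p,q,r,s=0110]: 00000000  (ones: 0)
  rows 56-63 [p,q,r,s=0111]: 00110000  (ones: 2)
  rows 64-71 [p,q,r,s=1000]: 11110000  (ones: 4)
  rows 72-79 [p,q,r,s=1001]: 00000000  (ones: 0)
  rows 80-87 [p,q,r,s=1010]: 11001111  (ones: 6)
  rows 88-95 [p,q,r,s=1011]: 00000000  (ones: 0)
  rows 96-103 [p,q,r,s=1100]: 11110000  (ones: 4)
  rows 104-111 [p,q,r,s=1101]: 00000000  (ones: 0)
  rows 112-119 [p,q,r,s=1110]: 00110000  (ones: 2)
  rows 120-127 [p,q,r,s=1111]: 00000000  (ones: 0)
Disagreements = 0+4+0+2+0+4+0+2+4+0+6+0+4+0+2+0 = 28

28


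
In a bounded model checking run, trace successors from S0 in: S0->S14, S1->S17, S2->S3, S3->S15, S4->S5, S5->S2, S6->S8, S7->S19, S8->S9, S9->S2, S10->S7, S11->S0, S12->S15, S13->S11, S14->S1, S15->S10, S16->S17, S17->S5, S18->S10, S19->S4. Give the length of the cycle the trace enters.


Trace from S0 until a state repeats:
  S0 -> S14 -> S1 -> S17 -> S5 -> S2 -> S3 -> S15 -> S10 -> S7 -> S19 -> S4 -> S5
S5 first seen at step 4, revisited at step 12.
Cycle length = 12 - 4 = 8

8


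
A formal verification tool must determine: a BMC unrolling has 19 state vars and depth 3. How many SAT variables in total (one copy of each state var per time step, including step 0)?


BMC unrolls to depth k, creating one copy of each state var for steps 0..k.
Step count = 3 + 1 = 4 (steps 0 through 3)
Vars per step = 19
Total = 19 * 4 = 76

76


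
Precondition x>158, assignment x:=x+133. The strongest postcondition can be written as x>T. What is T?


Formula: sp(P, x:=E) = exists old_x. (x = E[old_x/x]) AND P[old_x/x] (old_x is the value of x before the assignment; eliminate old_x by solving x = E[old_x/x] for old_x)
Step 1: Precondition P: x>158, i.e. old_x > 158
Step 2: Assignment gives x = old_x + 133, so old_x = x - 133
Step 3: Substitute into P: x - 133 > 158
Step 4: Simplify: x > 158+133 = 291

291


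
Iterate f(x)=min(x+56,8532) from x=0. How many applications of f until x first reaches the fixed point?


Step 1: x=0, cap=8532, increment=56
Step 2: x grows by 56 each step until capped at 8532; fixed point is x=8532
Step 3: iterations = ceil(8532/56) = 153

153


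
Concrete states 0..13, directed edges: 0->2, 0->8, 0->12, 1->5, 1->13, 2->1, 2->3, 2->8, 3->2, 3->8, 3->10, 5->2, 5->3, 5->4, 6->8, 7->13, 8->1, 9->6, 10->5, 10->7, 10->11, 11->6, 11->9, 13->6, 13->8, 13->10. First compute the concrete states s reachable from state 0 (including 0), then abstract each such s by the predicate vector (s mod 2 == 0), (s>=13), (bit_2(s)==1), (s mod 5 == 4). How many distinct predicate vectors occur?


BFS from 0:
Concrete reachable: {0, 1, 2, 3, 4, 5, 6, 7, 8, 9, 10, 11, 12, 13}
Abstract via predicates (s mod 2 == 0), (s>=13), (bit_2(s)==1), (s mod 5 == 4):
  (0,0,0,0) <- {1, 3, 11}
  (0,0,0,1) <- {9}
  (0,0,1,0) <- {5, 7}
  (0,1,1,0) <- {13}
  (1,0,0,0) <- {0, 2, 8, 10}
  (1,0,1,0) <- {6, 12}
  (1,0,1,1) <- {4}
Distinct abstract states = 7

7


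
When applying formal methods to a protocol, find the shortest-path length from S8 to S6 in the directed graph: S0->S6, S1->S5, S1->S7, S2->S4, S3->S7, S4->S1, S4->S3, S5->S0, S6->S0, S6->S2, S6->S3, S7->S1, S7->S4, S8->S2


BFS layer-by-layer from S8:
  dist 0: {S8}
  dist 1: {S2}
  dist 2: {S4}
  dist 3: {S1, S3}
  dist 4: {S5, S7}
  dist 5: {S0}
  dist 6: {S6}
  -> S6 reached at distance 6
Shortest path length = 6

6


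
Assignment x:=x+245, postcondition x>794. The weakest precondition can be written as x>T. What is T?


Formula: wp(x:=E, P) = P[E/x] (substitute E for x in postcondition)
Step 1: Postcondition: x>794
Step 2: Substitute x+245 for x: x+245>794
Step 3: Solve for x: x > 794-245 = 549

549


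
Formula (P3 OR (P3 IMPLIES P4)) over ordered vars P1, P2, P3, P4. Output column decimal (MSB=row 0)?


Formula: (P3 OR (P3 IMPLIES P4)) over P1, P2, P3, P4 (16 rows)
Evaluate each row (bits = P1,P2,P3,P4, MSB first):
  row 0 [0000]: (0 OR (0 IMPLIES 0)) -> 1
  row 1 [0001]: (0 OR (0 IMPLIES 1)) -> 1
  row 2 [0010]: (1 OR (1 IMPLIES 0)) -> 1
  row 3 [0011]: (1 OR (1 IMPLIES 1)) -> 1
  row 4 [0100]: (0 OR (0 IMPLIES 0)) -> 1
  row 5 [0101]: (0 OR (0 IMPLIES 1)) -> 1
  row 6 [0110]: (1 OR (1 IMPLIES 0)) -> 1
  row 7 [0111]: (1 OR (1 IMPLIES 1)) -> 1
  row 8 [1000]: (0 OR (0 IMPLIES 0)) -> 1
  row 9 [1001]: (0 OR (0 IMPLIES 1)) -> 1
  row 10 [1010]: (1 OR (1 IMPLIES 0)) -> 1
  row 11 [1011]: (1 OR (1 IMPLIES 1)) -> 1
  row 12 [1100]: (0 OR (0 IMPLIES 0)) -> 1
  row 13 [1101]: (0 OR (0 IMPLIES 1)) -> 1
  row 14 [1110]: (1 OR (1 IMPLIES 0)) -> 1
  row 15 [1111]: (1 OR (1 IMPLIES 1)) -> 1
Full result column, 4 rows per line (P1,P2 fixed per line; P3,P4 runs 00..11 left to right):
  rows 0-3 [P1,P2=00]: 1111  = hex F
  rows 4-7 [P1,P2=01]: 1111  = hex F
  rows 8-11 [P1,P2=10]: 1111  = hex F
  rows 12-15 [P1,P2=11]: 1111  = hex F
Output column (row 0 .. row 15) = 1111111111111111
Output column grouped in 4s = 1111 1111 1111 1111 = 0xFFFF
Convert to decimal digit by digit (value = value*16 + digit):
  F -> 15
  15*16 + 15 (F) = 255
  255*16 + 15 (F) = 4095
  4095*16 + 15 (F) = 65535
Decimal = 65535

65535


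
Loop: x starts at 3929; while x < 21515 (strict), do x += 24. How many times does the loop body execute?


Step 1: x goes from 3929 toward 21515 by 24; the body runs while x<21515, so iterations = ceil((bound-start)/step)
Step 2: Distance=17586
Step 3: ceil(17586/24)=733

733


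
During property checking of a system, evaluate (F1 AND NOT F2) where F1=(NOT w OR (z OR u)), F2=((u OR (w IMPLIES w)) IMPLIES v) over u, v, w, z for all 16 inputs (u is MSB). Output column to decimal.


F1 = (NOT w OR (z OR u))
F2 = ((u OR (w IMPLIES w)) IMPLIES v)
Counterexample to F1=>F2 is where F1=1 and F2=0.
Evaluate each row (bits = u,v,w,z, MSB first):
  row 0 [0000]: F1=1 F2=0 -> F1&~F2 -> 1
  row 1 [0001]: F1=1 F2=0 -> F1&~F2 -> 1
  row 2 [0010]: F1=0 F2=0 -> F1&~F2 -> 0
  row 3 [0011]: F1=1 F2=0 -> F1&~F2 -> 1
  row 4 [0100]: F1=1 F2=1 -> F1&~F2 -> 0
  row 5 [0101]: F1=1 F2=1 -> F1&~F2 -> 0
  row 6 [0110]: F1=0 F2=1 -> F1&~F2 -> 0
  row 7 [0111]: F1=1 F2=1 -> F1&~F2 -> 0
  row 8 [1000]: F1=1 F2=0 -> F1&~F2 -> 1
  row 9 [1001]: F1=1 F2=0 -> F1&~F2 -> 1
  row 10 [1010]: F1=1 F2=0 -> F1&~F2 -> 1
  row 11 [1011]: F1=1 F2=0 -> F1&~F2 -> 1
  row 12 [1100]: F1=1 F2=1 -> F1&~F2 -> 0
  row 13 [1101]: F1=1 F2=1 -> F1&~F2 -> 0
  row 14 [1110]: F1=1 F2=1 -> F1&~F2 -> 0
  row 15 [1111]: F1=1 F2=1 -> F1&~F2 -> 0
Full result column, 4 rows per line (u,v fixed per line; w,z runs 00..11 left to right):
  rows 0-3 [u,v=00]: 1101  = hex D
  rows 4-7 [u,v=01]: 0000  = hex 0
  rows 8-11 [u,v=10]: 1111  = hex F
  rows 12-15 [u,v=11]: 0000  = hex 0
Counterexample vector (row 0 .. row 15) = 1101000011110000
Output column grouped in 4s = 1101 0000 1111 0000 = 0xD0F0
Convert to decimal digit by digit (value = value*16 + digit):
  D -> 13
  13*16 + 0 = 208
  208*16 + 15 (F) = 3343
  3343*16 + 0 = 53488
Decimal = 53488

53488


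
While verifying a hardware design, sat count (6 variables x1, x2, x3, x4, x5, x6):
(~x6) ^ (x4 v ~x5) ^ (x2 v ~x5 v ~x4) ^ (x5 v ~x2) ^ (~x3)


CNF with 5 clauses over 6 vars (64 assignments).
An assignment satisfies CNF iff every clause has >=1 true literal.
Check each row (bits = x1,x2,x3,x4,x5,x6; clause T/F shown):
  row 0 [000000]: clauses=TTTTT -> 1
  row 1 [000001]: clauses=FTTTT -> 0
  row 2 [000010]: clauses=TFTTT -> 0
  row 3 [000011]: clauses=FFTTT -> 0
  row 4 [000100]: clauses=TTTTT -> 1
  (every remaining row is evaluated the same way; all 64 results are listed next)
Full result column, 8 rows per line (x1,x2,x3 fixed per line; x4,x5,x6 runs 000..111 left to right):
  rows 0-7 [x1,x2,x3=000]: 10001000  (ones: 2)
  rows 8-15 [x1,x2,x3=001]: 00000000  (ones: 0)
  rows 16-23 [x1,x2,x3=010]: 00000010  (ones: 1)
  rows 24-31 [x1,x2,x3=011]: 00000000  (ones: 0)
  rows 32-39 [x1,x2,x3=100]: 10001000  (ones: 2)
  rows 40-47 [x1,x2,x3=101]: 00000000  (ones: 0)
  rows 48-55 [x1,x2,x3=110]: 00000010  (ones: 1)
  rows 56-63 [x1,x2,x3=111]: 00000000  (ones: 0)
Satisfying assignments = 2+0+1+0+2+0+1+0 = 6

6


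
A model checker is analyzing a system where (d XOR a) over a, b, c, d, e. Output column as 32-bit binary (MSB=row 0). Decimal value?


Formula: (d XOR a) over a, b, c, d, e (32 rows)
Evaluate each row (bits = a,b,c,d,e, MSB first):
  row 0 [00000]: (0 XOR 0) -> 0
  row 1 [00001]: (0 XOR 0) -> 0
  row 2 [00010]: (1 XOR 0) -> 1
  row 3 [00011]: (1 XOR 0) -> 1
  row 4 [00100]: (0 XOR 0) -> 0
  row 5 [00101]: (0 XOR 0) -> 0
  row 6 [00110]: (1 XOR 0) -> 1
  row 7 [00111]: (1 XOR 0) -> 1
  row 8 [01000]: (0 XOR 0) -> 0
  row 9 [01001]: (0 XOR 0) -> 0
  row 10 [01010]: (1 XOR 0) -> 1
  row 11 [01011]: (1 XOR 0) -> 1
  row 12 [01100]: (0 XOR 0) -> 0
  row 13 [01101]: (0 XOR 0) -> 0
  row 14 [01110]: (1 XOR 0) -> 1
  row 15 [01111]: (1 XOR 0) -> 1
  row 16 [10000]: (0 XOR 1) -> 1
  row 17 [10001]: (0 XOR 1) -> 1
  row 18 [10010]: (1 XOR 1) -> 0
  row 19 [10011]: (1 XOR 1) -> 0
  row 20 [10100]: (0 XOR 1) -> 1
  row 21 [10101]: (0 XOR 1) -> 1
  row 22 [10110]: (1 XOR 1) -> 0
  row 23 [10111]: (1 XOR 1) -> 0
  row 24 [11000]: (0 XOR 1) -> 1
  row 25 [11001]: (0 XOR 1) -> 1
  row 26 [11010]: (1 XOR 1) -> 0
  row 27 [11011]: (1 XOR 1) -> 0
  row 28 [11100]: (0 XOR 1) -> 1
  row 29 [11101]: (0 XOR 1) -> 1
  row 30 [11110]: (1 XOR 1) -> 0
  row 31 [11111]: (1 XOR 1) -> 0
Full result column, 4 rows per line (a,b,c fixed per line; d,e runs 00..11 left to right):
  rows 0-3 [a,b,c=000]: 0011  = hex 3
  rows 4-7 [a,b,c=001]: 0011  = hex 3
  rows 8-11 [a,b,c=010]: 0011  = hex 3
  rows 12-15 [a,b,c=011]: 0011  = hex 3
  rows 16-19 [a,b,c=100]: 1100  = hex C
  rows 20-23 [a,b,c=101]: 1100  = hex C
  rows 24-27 [a,b,c=110]: 1100  = hex C
  rows 28-31 [a,b,c=111]: 1100  = hex C
Output column (row 0 .. row 31) = 00110011001100111100110011001100
Output column grouped in 4s = 0011 0011 0011 0011 1100 1100 1100 1100 = 0x3333CCCC
Convert to decimal digit by digit (value = value*16 + digit):
  3 -> 3
  3*16 + 3 = 51
  51*16 + 3 = 819
  819*16 + 3 = 13107
  13107*16 + 12 (C) = 209724
  209724*16 + 12 (C) = 3355596
  3355596*16 + 12 (C) = 53689548
  53689548*16 + 12 (C) = 859032780
Decimal = 859032780

859032780


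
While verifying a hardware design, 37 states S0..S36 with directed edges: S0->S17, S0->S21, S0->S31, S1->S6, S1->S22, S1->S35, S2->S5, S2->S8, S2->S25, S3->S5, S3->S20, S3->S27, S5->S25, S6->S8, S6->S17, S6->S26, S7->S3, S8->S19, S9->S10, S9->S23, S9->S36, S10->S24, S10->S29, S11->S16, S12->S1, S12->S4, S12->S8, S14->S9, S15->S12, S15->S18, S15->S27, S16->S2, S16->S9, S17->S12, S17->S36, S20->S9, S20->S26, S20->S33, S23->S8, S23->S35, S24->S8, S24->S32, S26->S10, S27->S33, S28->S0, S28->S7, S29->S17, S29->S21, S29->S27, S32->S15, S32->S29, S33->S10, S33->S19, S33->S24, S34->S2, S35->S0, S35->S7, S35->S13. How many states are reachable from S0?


BFS from S0:
  layer 0: {S0}
  layer 1: {S17, S21, S31}
  layer 2: {S12, S36}
  layer 3: {S1, S4, S8}
  layer 4: {S6, S19, S22, S35}
  layer 5: {S7, S13, S26}
  layer 6: {S3, S10}
  layer 7: {S5, S20, S24, S27, S29}
  layer 8: {S9, S25, S32, S33}
  layer 9: {S15, S23}
  layer 10: {S18}
Reachable set: {S0, S1, S3, S4, S5, S6, S7, S8, S9, S10, S12, S13, S15, S17, S18, S19, S20, S21, S22, S23, S24, S25, S26, S27, S29, S31, S32, S33, S35, S36}
Count = 30

30


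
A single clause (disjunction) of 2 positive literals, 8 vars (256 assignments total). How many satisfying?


Step 1: Total=2^8=256
Step 2: Unsat when all 2 false: 2^6=64
Step 3: Sat=256-64=192

192


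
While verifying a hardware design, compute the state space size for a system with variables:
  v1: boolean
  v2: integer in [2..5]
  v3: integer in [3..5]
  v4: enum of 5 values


State space = product of domain sizes of all variables.
Domain sizes:
  v1 (boolean): 2
  v2 (integer in [2..5]): 4
  v3 (integer in [3..5]): 3
  v4 (enum of 5 values): 5
Product = 2 * 4 * 3 * 5 = 120

120


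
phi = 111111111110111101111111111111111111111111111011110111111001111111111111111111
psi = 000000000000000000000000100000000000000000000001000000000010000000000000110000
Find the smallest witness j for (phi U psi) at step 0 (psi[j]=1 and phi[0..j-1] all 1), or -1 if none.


(phi U psi) at 0: need smallest j with psi[j]=1 and phi[i]=1 for all i in [0,j).
Scan from step 0:
  step 0: phi=1, psi=0 -> continue
  step 1: phi=1, psi=0 -> continue
  step 2: phi=1, psi=0 -> continue
  step 3: phi=1, psi=0 -> continue
  step 11: phi=0 -> phi-prefix broken from here
  step 24: psi=1 but phi already failed -> not a witness
  step 47: psi=1 but phi already failed -> not a witness
  step 58: psi=1 but phi already failed -> not a witness
  step 72: psi=1 but phi already failed -> not a witness
  step 73: psi=1 but phi already failed -> not a witness
  end of trace: no witness -> -1
Witness step = -1

-1


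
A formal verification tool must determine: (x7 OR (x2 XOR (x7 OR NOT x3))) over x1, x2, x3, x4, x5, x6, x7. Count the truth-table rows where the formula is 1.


Formula: (x7 OR (x2 XOR (x7 OR NOT x3))) over 7 vars (128 rows)
Evaluate each row (x1, x2, x3, x4, x5, x6, x7 as bits, MSB first):
  row 0 [0000000]: (0 OR (0 XOR (0 OR NOT 0))) -> 1
  row 1 [0000001]: (1 OR (0 XOR (1 OR NOT 0))) -> 1
  row 2 [0000010]: (0 OR (0 XOR (0 OR NOT 0))) -> 1
  row 3 [0000011]: (1 OR (0 XOR (1 OR NOT 0))) -> 1
  row 4 [0000100]: (0 OR (0 XOR (0 OR NOT 0))) -> 1
  (every remaining row is evaluated the same way; all 128 results are listed next)
Full result column, 8 rows per line (x1,x2,x3,x4 fixed per line; x5,x6,x7 runs 000..111 left to right):
  rows 0-7 [x1,x2,x3,x4=0000]: 11111111  (ones: 8)
  rows 8-15 [x1,x2,x3,x4=0001]: 11111111  (ones: 8)
  rows 16-23 [x1,x2,x3,x4=0010]: 01010101  (ones: 4)
  rows 24-31 [x1,x2,x3,x4=0011]: 01010101  (ones: 4)
  rows 32-39 [x1,x2,x3,x4=0100]: 01010101  (ones: 4)
  rows 40-47 [x1,x2,x3,x4=0101]: 01010101  (ones: 4)
  rows 48-55 [x1,x2,x3,x4=0110]: 11111111  (ones: 8)
  rows 56-63 [x1,x2,x3,x4=0111]: 11111111  (ones: 8)
  rows 64-71 [x1,x2,x3,x4=1000]: 11111111  (ones: 8)
  rows 72-79 [x1,x2,x3,x4=1001]: 11111111  (ones: 8)
  rows 80-87 [x1,x2,x3,x4=1010]: 01010101  (ones: 4)
  rows 88-95 [x1,x2,x3,x4=1011]: 01010101  (ones: 4)
  rows 96-103 [x1,x2,x3,x4=1100]: 01010101  (ones: 4)
  rows 104-111 [x1,x2,x3,x4=1101]: 01010101  (ones: 4)
  rows 112-119 [x1,x2,x3,x4=1110]: 11111111  (ones: 8)
  rows 120-127 [x1,x2,x3,x4=1111]: 11111111  (ones: 8)
Count of 1-rows = 8+8+4+4+4+4+8+8+8+8+4+4+4+4+8+8 = 96

96


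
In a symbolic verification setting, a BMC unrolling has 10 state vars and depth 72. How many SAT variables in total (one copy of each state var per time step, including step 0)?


BMC unrolls to depth k, creating one copy of each state var for steps 0..k.
Step count = 72 + 1 = 73 (steps 0 through 72)
Vars per step = 10
Total = 10 * 73 = 730

730


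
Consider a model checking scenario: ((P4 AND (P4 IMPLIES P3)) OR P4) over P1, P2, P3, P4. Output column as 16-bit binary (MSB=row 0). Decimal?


Formula: ((P4 AND (P4 IMPLIES P3)) OR P4) over P1, P2, P3, P4 (16 rows)
Evaluate each row (bits = P1,P2,P3,P4, MSB first):
  row 0 [0000]: ((0 AND (0 IMPLIES 0)) OR 0) -> 0
  row 1 [0001]: ((1 AND (1 IMPLIES 0)) OR 1) -> 1
  row 2 [0010]: ((0 AND (0 IMPLIES 1)) OR 0) -> 0
  row 3 [0011]: ((1 AND (1 IMPLIES 1)) OR 1) -> 1
  row 4 [0100]: ((0 AND (0 IMPLIES 0)) OR 0) -> 0
  row 5 [0101]: ((1 AND (1 IMPLIES 0)) OR 1) -> 1
  row 6 [0110]: ((0 AND (0 IMPLIES 1)) OR 0) -> 0
  row 7 [0111]: ((1 AND (1 IMPLIES 1)) OR 1) -> 1
  row 8 [1000]: ((0 AND (0 IMPLIES 0)) OR 0) -> 0
  row 9 [1001]: ((1 AND (1 IMPLIES 0)) OR 1) -> 1
  row 10 [1010]: ((0 AND (0 IMPLIES 1)) OR 0) -> 0
  row 11 [1011]: ((1 AND (1 IMPLIES 1)) OR 1) -> 1
  row 12 [1100]: ((0 AND (0 IMPLIES 0)) OR 0) -> 0
  row 13 [1101]: ((1 AND (1 IMPLIES 0)) OR 1) -> 1
  row 14 [1110]: ((0 AND (0 IMPLIES 1)) OR 0) -> 0
  row 15 [1111]: ((1 AND (1 IMPLIES 1)) OR 1) -> 1
Full result column, 4 rows per line (P1,P2 fixed per line; P3,P4 runs 00..11 left to right):
  rows 0-3 [P1,P2=00]: 0101  = hex 5
  rows 4-7 [P1,P2=01]: 0101  = hex 5
  rows 8-11 [P1,P2=10]: 0101  = hex 5
  rows 12-15 [P1,P2=11]: 0101  = hex 5
Output column (row 0 .. row 15) = 0101010101010101
Output column grouped in 4s = 0101 0101 0101 0101 = 0x5555
Convert to decimal digit by digit (value = value*16 + digit):
  5 -> 5
  5*16 + 5 = 85
  85*16 + 5 = 1365
  1365*16 + 5 = 21845
Decimal = 21845

21845


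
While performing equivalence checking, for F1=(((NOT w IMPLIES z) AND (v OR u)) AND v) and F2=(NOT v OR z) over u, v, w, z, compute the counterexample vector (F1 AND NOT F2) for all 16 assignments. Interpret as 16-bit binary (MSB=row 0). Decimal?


F1 = (((NOT w IMPLIES z) AND (v OR u)) AND v)
F2 = (NOT v OR z)
Counterexample to F1=>F2 is where F1=1 and F2=0.
Evaluate each row (bits = u,v,w,z, MSB first):
  row 0 [0000]: F1=0 F2=1 -> F1&~F2 -> 0
  row 1 [0001]: F1=0 F2=1 -> F1&~F2 -> 0
  row 2 [0010]: F1=0 F2=1 -> F1&~F2 -> 0
  row 3 [0011]: F1=0 F2=1 -> F1&~F2 -> 0
  row 4 [0100]: F1=0 F2=0 -> F1&~F2 -> 0
  row 5 [0101]: F1=1 F2=1 -> F1&~F2 -> 0
  row 6 [0110]: F1=1 F2=0 -> F1&~F2 -> 1
  row 7 [0111]: F1=1 F2=1 -> F1&~F2 -> 0
  row 8 [1000]: F1=0 F2=1 -> F1&~F2 -> 0
  row 9 [1001]: F1=0 F2=1 -> F1&~F2 -> 0
  row 10 [1010]: F1=0 F2=1 -> F1&~F2 -> 0
  row 11 [1011]: F1=0 F2=1 -> F1&~F2 -> 0
  row 12 [1100]: F1=0 F2=0 -> F1&~F2 -> 0
  row 13 [1101]: F1=1 F2=1 -> F1&~F2 -> 0
  row 14 [1110]: F1=1 F2=0 -> F1&~F2 -> 1
  row 15 [1111]: F1=1 F2=1 -> F1&~F2 -> 0
Full result column, 4 rows per line (u,v fixed per line; w,z runs 00..11 left to right):
  rows 0-3 [u,v=00]: 0000  = hex 0
  rows 4-7 [u,v=01]: 0010  = hex 2
  rows 8-11 [u,v=10]: 0000  = hex 0
  rows 12-15 [u,v=11]: 0010  = hex 2
Counterexample vector (row 0 .. row 15) = 0000001000000010
Output column grouped in 4s = 0000 0010 0000 0010 = 0x0202
Convert to decimal digit by digit (value = value*16 + digit):
  0 -> 0
  0*16 + 2 = 2
  2*16 + 0 = 32
  32*16 + 2 = 514
Decimal = 514

514


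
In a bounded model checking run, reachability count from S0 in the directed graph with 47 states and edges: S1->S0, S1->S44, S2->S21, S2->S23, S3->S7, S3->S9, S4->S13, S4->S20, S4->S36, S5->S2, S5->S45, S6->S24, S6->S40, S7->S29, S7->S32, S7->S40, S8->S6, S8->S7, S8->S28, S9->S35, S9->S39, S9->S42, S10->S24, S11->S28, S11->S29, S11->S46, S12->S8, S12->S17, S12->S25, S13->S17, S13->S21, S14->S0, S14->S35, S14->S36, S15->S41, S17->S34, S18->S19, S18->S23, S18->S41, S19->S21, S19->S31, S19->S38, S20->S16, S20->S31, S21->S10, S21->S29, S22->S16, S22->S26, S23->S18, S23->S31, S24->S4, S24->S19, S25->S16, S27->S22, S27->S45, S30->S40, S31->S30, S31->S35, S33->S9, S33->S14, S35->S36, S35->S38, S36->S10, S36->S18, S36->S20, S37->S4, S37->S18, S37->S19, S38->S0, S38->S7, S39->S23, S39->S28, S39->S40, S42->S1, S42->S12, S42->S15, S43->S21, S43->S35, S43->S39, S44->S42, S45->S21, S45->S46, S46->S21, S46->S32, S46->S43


BFS from S0:
  layer 0: {S0}
Reachable set: {S0}
Count = 1

1


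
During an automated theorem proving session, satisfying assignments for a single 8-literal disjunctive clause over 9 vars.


Step 1: Total=2^9=512
Step 2: Unsat when all 8 false: 2^1=2
Step 3: Sat=512-2=510

510


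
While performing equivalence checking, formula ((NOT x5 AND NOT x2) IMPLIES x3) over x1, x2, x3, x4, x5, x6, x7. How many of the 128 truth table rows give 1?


Formula: ((NOT x5 AND NOT x2) IMPLIES x3) over 7 vars (128 rows)
Evaluate each row (x1, x2, x3, x4, x5, x6, x7 as bits, MSB first):
  row 0 [0000000]: ((NOT 0 AND NOT 0) IMPLIES 0) -> 0
  row 1 [0000001]: ((NOT 0 AND NOT 0) IMPLIES 0) -> 0
  row 2 [0000010]: ((NOT 0 AND NOT 0) IMPLIES 0) -> 0
  row 3 [0000011]: ((NOT 0 AND NOT 0) IMPLIES 0) -> 0
  row 4 [0000100]: ((NOT 1 AND NOT 0) IMPLIES 0) -> 1
  (every remaining row is evaluated the same way; all 128 results are listed next)
Full result column, 8 rows per line (x1,x2,x3,x4 fixed per line; x5,x6,x7 runs 000..111 left to right):
  rows 0-7 [x1,x2,x3,x4=0000]: 00001111  (ones: 4)
  rows 8-15 [x1,x2,x3,x4=0001]: 00001111  (ones: 4)
  rows 16-23 [x1,x2,x3,x4=0010]: 11111111  (ones: 8)
  rows 24-31 [x1,x2,x3,x4=0011]: 11111111  (ones: 8)
  rows 32-39 [x1,x2,x3,x4=0100]: 11111111  (ones: 8)
  rows 40-47 [x1,x2,x3,x4=0101]: 11111111  (ones: 8)
  rows 48-55 [x1,x2,x3,x4=0110]: 11111111  (ones: 8)
  rows 56-63 [x1,x2,x3,x4=0111]: 11111111  (ones: 8)
  rows 64-71 [x1,x2,x3,x4=1000]: 00001111  (ones: 4)
  rows 72-79 [x1,x2,x3,x4=1001]: 00001111  (ones: 4)
  rows 80-87 [x1,x2,x3,x4=1010]: 11111111  (ones: 8)
  rows 88-95 [x1,x2,x3,x4=1011]: 11111111  (ones: 8)
  rows 96-103 [x1,x2,x3,x4=1100]: 11111111  (ones: 8)
  rows 104-111 [x1,x2,x3,x4=1101]: 11111111  (ones: 8)
  rows 112-119 [x1,x2,x3,x4=1110]: 11111111  (ones: 8)
  rows 120-127 [x1,x2,x3,x4=1111]: 11111111  (ones: 8)
Count of 1-rows = 4+4+8+8+8+8+8+8+4+4+8+8+8+8+8+8 = 112

112


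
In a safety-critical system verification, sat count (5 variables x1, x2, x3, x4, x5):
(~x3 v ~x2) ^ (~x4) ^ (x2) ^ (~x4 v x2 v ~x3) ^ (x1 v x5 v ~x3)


CNF with 5 clauses over 5 vars (32 assignments).
An assignment satisfies CNF iff every clause has >=1 true literal.
Check each row (bits = x1,x2,x3,x4,x5; clause T/F shown):
  row 0 [00000]: clauses=TTFTT -> 0
  row 1 [00001]: clauses=TTFTT -> 0
  row 2 [00010]: clauses=TFFTT -> 0
  row 3 [00011]: clauses=TFFTT -> 0
  row 4 [00100]: clauses=TTFTF -> 0
  row 5 [00101]: clauses=TTFTT -> 0
  row 6 [00110]: clauses=TFFFF -> 0
  row 7 [00111]: clauses=TFFFT -> 0
  row 8 [01000]: clauses=TTTTT -> 1
  row 9 [01001]: clauses=TTTTT -> 1
  row 10 [01010]: clauses=TFTTT -> 0
  row 11 [01011]: clauses=TFTTT -> 0
  row 12 [01100]: clauses=FTTTF -> 0
  row 13 [01101]: clauses=FTTTT -> 0
  row 14 [01110]: clauses=FFTTF -> 0
  row 15 [01111]: clauses=FFTTT -> 0
  row 16 [10000]: clauses=TTFTT -> 0
  row 17 [10001]: clauses=TTFTT -> 0
  row 18 [10010]: clauses=TFFTT -> 0
  row 19 [10011]: clauses=TFFTT -> 0
  row 20 [10100]: clauses=TTFTT -> 0
  row 21 [10101]: clauses=TTFTT -> 0
  row 22 [10110]: clauses=TFFFT -> 0
  row 23 [10111]: clauses=TFFFT -> 0
  row 24 [11000]: clauses=TTTTT -> 1
  row 25 [11001]: clauses=TTTTT -> 1
  row 26 [11010]: clauses=TFTTT -> 0
  row 27 [11011]: clauses=TFTTT -> 0
  row 28 [11100]: clauses=FTTTT -> 0
  row 29 [11101]: clauses=FTTTT -> 0
  row 30 [11110]: clauses=FFTTT -> 0
  row 31 [11111]: clauses=FFTTT -> 0
Full result column, 8 rows per line (x1,x2 fixed per line; x3,x4,x5 runs 000..111 left to right):
  rows 0-7 [x1,x2=00]: 00000000  (ones: 0)
  rows 8-15 [x1,x2=01]: 11000000  (ones: 2)
  rows 16-23 [x1,x2=10]: 00000000  (ones: 0)
  rows 24-31 [x1,x2=11]: 11000000  (ones: 2)
Satisfying assignments = 0+2+0+2 = 4

4
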